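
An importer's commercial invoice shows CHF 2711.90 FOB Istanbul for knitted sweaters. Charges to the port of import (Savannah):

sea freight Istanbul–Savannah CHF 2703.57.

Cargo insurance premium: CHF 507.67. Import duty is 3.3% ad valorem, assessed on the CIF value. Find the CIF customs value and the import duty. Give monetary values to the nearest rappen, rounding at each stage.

CIF = FOB price + freight + insurance
CIF = 2711.90 + 2703.57 + 507.67 = 5923.14
Import duty = 5923.14 × 3.3% = 195.46

CIF value: CHF 5923.14; import duty: CHF 195.46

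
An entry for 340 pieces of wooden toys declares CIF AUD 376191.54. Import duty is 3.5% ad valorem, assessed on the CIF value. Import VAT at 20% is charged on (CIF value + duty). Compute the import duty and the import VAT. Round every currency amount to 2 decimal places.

Import duty = 376191.54 × 3.5% = 13166.70
VAT base = CIF + duty = 376191.54 + 13166.70 = 389358.24
Import VAT = 389358.24 × 20% = 77871.65

Import duty: AUD 13166.70; import VAT: AUD 77871.65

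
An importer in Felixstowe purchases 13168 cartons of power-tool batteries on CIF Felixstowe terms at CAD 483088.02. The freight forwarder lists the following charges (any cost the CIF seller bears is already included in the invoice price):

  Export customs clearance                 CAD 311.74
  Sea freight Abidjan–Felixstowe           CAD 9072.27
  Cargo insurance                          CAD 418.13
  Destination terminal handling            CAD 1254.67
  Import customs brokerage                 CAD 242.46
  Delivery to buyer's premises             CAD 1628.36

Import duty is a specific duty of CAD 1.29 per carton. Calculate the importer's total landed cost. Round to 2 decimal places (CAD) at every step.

Total landed cost: CAD 503200.23

CIF: the seller pays costs through ocean freight and marine insurance to the destination port.
Already in the invoice (seller's account under CIF): export clearance, freight, insurance — exclude.
The CIF price already equals the CIF value: 483088.02
Import duty = 13168 × 1.29 = 16986.72
Buyer bears: destination terminal 1254.67 + brokerage 242.46 + delivery 1628.36 + duty 16986.72 = 20112.21
Landed cost = invoice 483088.02 + 20112.21 = 503200.23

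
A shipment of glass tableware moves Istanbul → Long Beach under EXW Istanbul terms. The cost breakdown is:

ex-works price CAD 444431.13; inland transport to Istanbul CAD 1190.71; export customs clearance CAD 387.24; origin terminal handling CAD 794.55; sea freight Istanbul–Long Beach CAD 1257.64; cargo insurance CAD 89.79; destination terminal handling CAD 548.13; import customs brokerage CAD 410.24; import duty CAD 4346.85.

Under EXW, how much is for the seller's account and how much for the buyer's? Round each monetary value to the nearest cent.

EXW: the seller makes goods available at their premises; the buyer bears all onward costs.
Seller's account: goods 444431.13 = 444431.13
Buyer's account: inland to port 1190.71 + export clearance 387.24 + origin terminal 794.55 + freight 1257.64 + insurance 89.79 + destination terminal 548.13 + brokerage 410.24 + duty 4346.85 = 9025.15

Seller: CAD 444431.13; buyer: CAD 9025.15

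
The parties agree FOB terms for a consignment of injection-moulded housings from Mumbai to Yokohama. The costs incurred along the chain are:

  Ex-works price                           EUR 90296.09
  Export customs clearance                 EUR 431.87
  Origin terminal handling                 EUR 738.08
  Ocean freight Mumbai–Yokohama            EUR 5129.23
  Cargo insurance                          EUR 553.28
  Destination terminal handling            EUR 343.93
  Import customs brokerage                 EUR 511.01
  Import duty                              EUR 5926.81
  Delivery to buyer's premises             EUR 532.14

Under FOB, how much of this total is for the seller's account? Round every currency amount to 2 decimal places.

Seller's account: EUR 91466.04

FOB: the seller bears costs until goods are on board at the origin port; the buyer bears freight, insurance and all costs thereafter.
Seller's account: goods 90296.09 + export clearance 431.87 + origin terminal 738.08 = 91466.04
Buyer's account: freight 5129.23 + insurance 553.28 + destination terminal 343.93 + brokerage 511.01 + duty 5926.81 + delivery 532.14 = 12996.40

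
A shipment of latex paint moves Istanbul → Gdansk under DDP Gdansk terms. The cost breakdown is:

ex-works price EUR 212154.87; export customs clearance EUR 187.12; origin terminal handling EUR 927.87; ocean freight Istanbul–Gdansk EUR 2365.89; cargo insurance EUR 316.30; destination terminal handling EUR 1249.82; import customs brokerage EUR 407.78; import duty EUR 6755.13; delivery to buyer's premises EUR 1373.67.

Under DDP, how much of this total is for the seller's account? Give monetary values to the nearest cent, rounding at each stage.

Seller's account: EUR 225738.45

DDP: the seller bears all costs including import duty.
Seller's account: goods 212154.87 + export clearance 187.12 + origin terminal 927.87 + freight 2365.89 + insurance 316.30 + destination terminal 1249.82 + brokerage 407.78 + duty 6755.13 + delivery 1373.67 = 225738.45
Buyer's account: 0.00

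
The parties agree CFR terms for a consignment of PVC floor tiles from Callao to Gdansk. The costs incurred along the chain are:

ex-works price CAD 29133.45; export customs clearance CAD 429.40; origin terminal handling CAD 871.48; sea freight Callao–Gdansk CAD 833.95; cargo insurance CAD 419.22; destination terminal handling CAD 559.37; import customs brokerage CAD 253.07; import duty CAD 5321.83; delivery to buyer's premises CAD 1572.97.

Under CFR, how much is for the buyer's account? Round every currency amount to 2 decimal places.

Buyer's account: CAD 8126.46

CFR: the seller pays costs through ocean freight to the destination port, but not insurance.
Seller's account: goods 29133.45 + export clearance 429.40 + origin terminal 871.48 + freight 833.95 = 31268.28
Buyer's account: insurance 419.22 + destination terminal 559.37 + brokerage 253.07 + duty 5321.83 + delivery 1572.97 = 8126.46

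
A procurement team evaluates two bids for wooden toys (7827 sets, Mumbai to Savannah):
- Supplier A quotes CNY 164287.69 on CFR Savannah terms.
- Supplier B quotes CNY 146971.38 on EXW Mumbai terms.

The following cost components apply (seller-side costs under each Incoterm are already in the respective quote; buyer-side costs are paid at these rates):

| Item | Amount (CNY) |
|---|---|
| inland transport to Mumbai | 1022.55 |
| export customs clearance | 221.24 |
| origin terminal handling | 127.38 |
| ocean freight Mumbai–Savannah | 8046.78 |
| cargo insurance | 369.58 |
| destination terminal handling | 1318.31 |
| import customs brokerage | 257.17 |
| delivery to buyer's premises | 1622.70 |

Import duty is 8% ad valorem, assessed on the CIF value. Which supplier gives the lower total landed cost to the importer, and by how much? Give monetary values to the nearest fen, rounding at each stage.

Supplier A (CFR):
CIF value = CFR price + insurance = 164287.69 + 369.58 = 164657.27
Import duty = 164657.27 × 8% = 13172.58
Buyer bears (A): 369.58 + 1318.31 + 257.17 + 1622.70 = 3567.76
Landed cost (A) = invoice 164287.69 + 3567.76 + duty 13172.58 = 181028.03
Supplier B (EXW):
CIF value = EXW price + inland to port + export clearance + origin terminal + freight + insurance = 146971.38 + 1022.55 + 221.24 + 127.38 + 8046.78 + 369.58 = 156758.91
Import duty = 156758.91 × 8% = 12540.71
Buyer bears (B): 1022.55 + 221.24 + 127.38 + 8046.78 + 369.58 + 1318.31 + 257.17 + 1622.70 = 12985.71
Landed cost (B) = invoice 146971.38 + 12985.71 + duty 12540.71 = 172497.80
Difference = |181028.03 − 172497.80| = 8530.23

Supplier B is cheaper by CNY 8530.23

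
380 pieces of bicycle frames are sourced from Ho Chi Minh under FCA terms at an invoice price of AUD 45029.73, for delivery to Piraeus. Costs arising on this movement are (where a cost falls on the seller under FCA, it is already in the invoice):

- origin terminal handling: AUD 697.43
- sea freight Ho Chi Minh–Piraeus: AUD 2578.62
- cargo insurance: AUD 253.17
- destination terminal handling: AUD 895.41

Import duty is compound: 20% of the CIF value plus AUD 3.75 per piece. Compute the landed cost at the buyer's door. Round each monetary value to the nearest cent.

FCA: the seller delivers export-cleared goods to the carrier; the buyer bears costs from that point.
CIF value = FCA price + origin terminal + freight + insurance = 45029.73 + 697.43 + 2578.62 + 253.17 = 48558.95
Ad valorem component: 48558.95 × 20% = 9711.79
Specific component: 380 × 3.75 = 1425.00
Import duty = 9711.79 + 1425.00 = 11136.79
Buyer bears: origin terminal 697.43 + freight 2578.62 + insurance 253.17 + destination terminal 895.41 + duty 11136.79 = 15561.42
Landed cost = invoice 45029.73 + 15561.42 = 60591.15

Total landed cost: AUD 60591.15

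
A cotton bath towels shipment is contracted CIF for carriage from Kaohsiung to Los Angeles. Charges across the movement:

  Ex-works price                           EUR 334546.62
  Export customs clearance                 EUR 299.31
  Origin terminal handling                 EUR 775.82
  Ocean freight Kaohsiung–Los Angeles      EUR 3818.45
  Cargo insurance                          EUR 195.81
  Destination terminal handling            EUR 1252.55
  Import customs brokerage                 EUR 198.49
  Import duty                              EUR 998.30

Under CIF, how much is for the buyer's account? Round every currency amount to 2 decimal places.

CIF: the seller pays costs through ocean freight and marine insurance to the destination port.
Seller's account: goods 334546.62 + export clearance 299.31 + origin terminal 775.82 + freight 3818.45 + insurance 195.81 = 339636.01
Buyer's account: destination terminal 1252.55 + brokerage 198.49 + duty 998.30 = 2449.34

Buyer's account: EUR 2449.34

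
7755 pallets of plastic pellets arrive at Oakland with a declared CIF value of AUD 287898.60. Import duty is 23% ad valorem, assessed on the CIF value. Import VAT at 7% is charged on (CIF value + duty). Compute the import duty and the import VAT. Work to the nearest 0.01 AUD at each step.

Import duty: AUD 66216.68; import VAT: AUD 24788.07

Import duty = 287898.60 × 23% = 66216.68
VAT base = CIF + duty = 287898.60 + 66216.68 = 354115.28
Import VAT = 354115.28 × 7% = 24788.07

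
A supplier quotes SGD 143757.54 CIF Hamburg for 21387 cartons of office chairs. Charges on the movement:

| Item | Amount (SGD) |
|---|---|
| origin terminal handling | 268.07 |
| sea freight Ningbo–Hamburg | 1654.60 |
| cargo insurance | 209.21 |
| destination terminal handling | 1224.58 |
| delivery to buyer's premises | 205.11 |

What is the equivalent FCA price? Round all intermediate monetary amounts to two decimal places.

Not relevant to the conversion: delivery, destination terminal — on the buyer under both terms; not part of either seller's price.
From CIF to FCA, the seller no longer bears: origin terminal, freight, insurance.
FCA price = 143757.54 − 268.07 − 1654.60 − 209.21 = 141625.66

FCA price: SGD 141625.66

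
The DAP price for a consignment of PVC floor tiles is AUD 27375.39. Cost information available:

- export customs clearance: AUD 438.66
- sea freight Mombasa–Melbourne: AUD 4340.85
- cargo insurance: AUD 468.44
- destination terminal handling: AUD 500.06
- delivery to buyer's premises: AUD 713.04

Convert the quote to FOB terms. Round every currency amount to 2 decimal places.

Not relevant to the conversion: export clearance — on the seller under both DAP and FOB; already in the DAP price and stays in the FOB price.
From DAP to FOB, the seller no longer bears: freight, insurance, destination terminal, delivery.
FOB price = 27375.39 − 4340.85 − 468.44 − 500.06 − 713.04 = 21353.00

FOB price: AUD 21353.00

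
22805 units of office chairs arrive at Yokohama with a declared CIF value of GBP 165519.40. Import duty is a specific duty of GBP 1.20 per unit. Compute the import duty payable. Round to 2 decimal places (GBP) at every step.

Import duty = 22805 × 1.20 = 27366.00

Import duty: GBP 27366.00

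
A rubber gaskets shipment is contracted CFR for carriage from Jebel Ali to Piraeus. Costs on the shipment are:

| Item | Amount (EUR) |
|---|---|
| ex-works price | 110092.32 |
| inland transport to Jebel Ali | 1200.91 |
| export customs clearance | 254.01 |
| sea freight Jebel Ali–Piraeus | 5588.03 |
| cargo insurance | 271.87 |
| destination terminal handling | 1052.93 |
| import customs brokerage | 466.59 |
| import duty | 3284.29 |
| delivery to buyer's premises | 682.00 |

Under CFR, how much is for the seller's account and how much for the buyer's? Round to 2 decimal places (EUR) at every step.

CFR: the seller pays costs through ocean freight to the destination port, but not insurance.
Seller's account: goods 110092.32 + inland to port 1200.91 + export clearance 254.01 + freight 5588.03 = 117135.27
Buyer's account: insurance 271.87 + destination terminal 1052.93 + brokerage 466.59 + duty 3284.29 + delivery 682.00 = 5757.68

Seller: EUR 117135.27; buyer: EUR 5757.68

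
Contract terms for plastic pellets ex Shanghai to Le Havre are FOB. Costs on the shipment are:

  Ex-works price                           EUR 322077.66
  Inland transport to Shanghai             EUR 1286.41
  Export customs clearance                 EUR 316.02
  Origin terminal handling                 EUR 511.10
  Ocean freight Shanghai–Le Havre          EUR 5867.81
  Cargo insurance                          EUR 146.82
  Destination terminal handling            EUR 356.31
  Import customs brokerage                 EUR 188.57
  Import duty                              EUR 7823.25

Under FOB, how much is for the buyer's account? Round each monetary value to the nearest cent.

Buyer's account: EUR 14382.76

FOB: the seller bears costs until goods are on board at the origin port; the buyer bears freight, insurance and all costs thereafter.
Seller's account: goods 322077.66 + inland to port 1286.41 + export clearance 316.02 + origin terminal 511.10 = 324191.19
Buyer's account: freight 5867.81 + insurance 146.82 + destination terminal 356.31 + brokerage 188.57 + duty 7823.25 = 14382.76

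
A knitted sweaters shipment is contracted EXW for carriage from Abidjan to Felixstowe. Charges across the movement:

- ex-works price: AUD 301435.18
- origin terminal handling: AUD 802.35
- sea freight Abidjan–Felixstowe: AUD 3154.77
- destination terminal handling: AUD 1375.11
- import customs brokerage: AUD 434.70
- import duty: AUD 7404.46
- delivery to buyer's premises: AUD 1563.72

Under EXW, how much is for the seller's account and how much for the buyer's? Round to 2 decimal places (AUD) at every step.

Seller: AUD 301435.18; buyer: AUD 14735.11

EXW: the seller makes goods available at their premises; the buyer bears all onward costs.
Seller's account: goods 301435.18 = 301435.18
Buyer's account: origin terminal 802.35 + freight 3154.77 + destination terminal 1375.11 + brokerage 434.70 + duty 7404.46 + delivery 1563.72 = 14735.11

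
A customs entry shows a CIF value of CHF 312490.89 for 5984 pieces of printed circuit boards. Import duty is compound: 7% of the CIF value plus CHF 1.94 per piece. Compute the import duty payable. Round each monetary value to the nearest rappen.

Ad valorem component: 312490.89 × 7% = 21874.36
Specific component: 5984 × 1.94 = 11608.96
Import duty = 21874.36 + 11608.96 = 33483.32

Import duty: CHF 33483.32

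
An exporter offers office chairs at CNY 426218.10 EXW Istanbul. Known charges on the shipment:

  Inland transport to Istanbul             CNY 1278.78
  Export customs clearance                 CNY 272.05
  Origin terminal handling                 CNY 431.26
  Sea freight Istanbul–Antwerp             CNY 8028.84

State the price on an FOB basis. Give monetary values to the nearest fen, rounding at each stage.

Not relevant to the conversion: freight — on the buyer under both terms; not part of either seller's price.
From EXW to FOB, the seller additionally bears: inland to port, export clearance, origin terminal.
FOB price = 426218.10 + 1278.78 + 272.05 + 431.26 = 428200.19

FOB price: CNY 428200.19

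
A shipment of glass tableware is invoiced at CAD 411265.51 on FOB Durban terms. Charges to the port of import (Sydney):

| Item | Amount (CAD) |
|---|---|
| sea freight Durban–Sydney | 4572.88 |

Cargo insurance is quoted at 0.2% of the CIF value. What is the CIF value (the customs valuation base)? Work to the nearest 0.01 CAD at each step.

CIF value: CAD 416671.73

Let C be the CIF value. C = FOB price + freight + 0.2% × C
C − 0.2% × C = 411265.51 + 4572.88
0.998 × C = 415838.39
C = 415838.39 / 0.998 = 416671.73
Insurance premium = 0.2% × 416671.73 = 833.34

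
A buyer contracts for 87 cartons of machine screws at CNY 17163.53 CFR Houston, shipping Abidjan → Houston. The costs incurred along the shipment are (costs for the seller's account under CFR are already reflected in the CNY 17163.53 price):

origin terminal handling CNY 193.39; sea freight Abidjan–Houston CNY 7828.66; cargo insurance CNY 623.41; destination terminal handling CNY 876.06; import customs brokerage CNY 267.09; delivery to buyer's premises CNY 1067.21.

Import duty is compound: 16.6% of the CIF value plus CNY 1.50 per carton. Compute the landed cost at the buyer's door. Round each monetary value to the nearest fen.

CFR: the seller pays costs through ocean freight to the destination port, but not insurance.
Already in the invoice (seller's account under CFR): origin terminal, freight — exclude.
CIF value = CFR price + insurance = 17163.53 + 623.41 = 17786.94
Ad valorem component: 17786.94 × 16.6% = 2952.63
Specific component: 87 × 1.50 = 130.50
Import duty = 2952.63 + 130.50 = 3083.13
Buyer bears: insurance 623.41 + destination terminal 876.06 + brokerage 267.09 + delivery 1067.21 + duty 3083.13 = 5916.90
Landed cost = invoice 17163.53 + 5916.90 = 23080.43

Total landed cost: CNY 23080.43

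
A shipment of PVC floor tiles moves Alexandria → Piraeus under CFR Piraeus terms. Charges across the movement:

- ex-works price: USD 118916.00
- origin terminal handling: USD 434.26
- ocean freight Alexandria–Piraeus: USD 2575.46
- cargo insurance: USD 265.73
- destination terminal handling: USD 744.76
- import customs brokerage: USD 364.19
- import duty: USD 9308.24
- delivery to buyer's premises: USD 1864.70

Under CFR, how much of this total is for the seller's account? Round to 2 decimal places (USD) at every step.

CFR: the seller pays costs through ocean freight to the destination port, but not insurance.
Seller's account: goods 118916.00 + origin terminal 434.26 + freight 2575.46 = 121925.72
Buyer's account: insurance 265.73 + destination terminal 744.76 + brokerage 364.19 + duty 9308.24 + delivery 1864.70 = 12547.62

Seller's account: USD 121925.72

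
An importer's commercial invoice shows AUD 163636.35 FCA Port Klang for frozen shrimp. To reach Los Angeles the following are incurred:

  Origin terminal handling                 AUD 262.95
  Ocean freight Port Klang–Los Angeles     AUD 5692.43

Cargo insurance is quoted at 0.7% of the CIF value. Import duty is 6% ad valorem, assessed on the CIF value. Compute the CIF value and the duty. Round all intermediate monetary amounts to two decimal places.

Let C be the CIF value. C = FCA price + pre-shipment costs + freight + 0.7% × C
C − 0.7% × C = 163636.35 + 262.95 + 5692.43
0.993 × C = 169591.73
C = 169591.73 / 0.993 = 170787.24
Insurance premium = 0.7% × 170787.24 = 1195.51
Import duty = 170787.24 × 6% = 10247.23

CIF value: AUD 170787.24; import duty: AUD 10247.23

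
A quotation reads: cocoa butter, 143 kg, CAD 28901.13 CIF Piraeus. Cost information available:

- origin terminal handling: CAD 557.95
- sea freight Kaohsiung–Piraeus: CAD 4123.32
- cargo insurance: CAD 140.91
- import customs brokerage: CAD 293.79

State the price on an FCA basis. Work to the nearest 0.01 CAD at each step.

Not relevant to the conversion: brokerage — on the buyer under both terms; not part of either seller's price.
From CIF to FCA, the seller no longer bears: origin terminal, freight, insurance.
FCA price = 28901.13 − 557.95 − 4123.32 − 140.91 = 24078.95

FCA price: CAD 24078.95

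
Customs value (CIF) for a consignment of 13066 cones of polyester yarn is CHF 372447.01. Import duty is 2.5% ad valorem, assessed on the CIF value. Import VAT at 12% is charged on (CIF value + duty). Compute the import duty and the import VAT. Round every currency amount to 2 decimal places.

Import duty = 372447.01 × 2.5% = 9311.18
VAT base = CIF + duty = 372447.01 + 9311.18 = 381758.19
Import VAT = 381758.19 × 12% = 45810.98

Import duty: CHF 9311.18; import VAT: CHF 45810.98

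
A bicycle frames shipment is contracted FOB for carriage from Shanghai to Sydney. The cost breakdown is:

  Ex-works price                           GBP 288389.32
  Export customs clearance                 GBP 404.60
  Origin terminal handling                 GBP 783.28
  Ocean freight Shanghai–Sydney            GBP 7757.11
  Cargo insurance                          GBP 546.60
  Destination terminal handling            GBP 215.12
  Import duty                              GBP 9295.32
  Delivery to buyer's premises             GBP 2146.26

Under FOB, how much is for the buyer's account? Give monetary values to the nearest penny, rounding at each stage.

FOB: the seller bears costs until goods are on board at the origin port; the buyer bears freight, insurance and all costs thereafter.
Seller's account: goods 288389.32 + export clearance 404.60 + origin terminal 783.28 = 289577.20
Buyer's account: freight 7757.11 + insurance 546.60 + destination terminal 215.12 + duty 9295.32 + delivery 2146.26 = 19960.41

Buyer's account: GBP 19960.41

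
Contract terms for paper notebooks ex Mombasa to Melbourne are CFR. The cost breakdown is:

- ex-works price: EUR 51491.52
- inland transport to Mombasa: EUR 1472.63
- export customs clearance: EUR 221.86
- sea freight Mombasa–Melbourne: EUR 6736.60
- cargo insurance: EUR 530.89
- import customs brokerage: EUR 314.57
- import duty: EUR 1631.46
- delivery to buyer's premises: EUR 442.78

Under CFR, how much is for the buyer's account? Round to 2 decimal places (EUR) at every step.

CFR: the seller pays costs through ocean freight to the destination port, but not insurance.
Seller's account: goods 51491.52 + inland to port 1472.63 + export clearance 221.86 + freight 6736.60 = 59922.61
Buyer's account: insurance 530.89 + brokerage 314.57 + duty 1631.46 + delivery 442.78 = 2919.70

Buyer's account: EUR 2919.70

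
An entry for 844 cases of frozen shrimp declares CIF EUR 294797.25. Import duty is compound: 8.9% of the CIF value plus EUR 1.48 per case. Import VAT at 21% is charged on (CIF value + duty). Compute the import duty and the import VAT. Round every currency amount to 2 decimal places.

Ad valorem component: 294797.25 × 8.9% = 26236.96
Specific component: 844 × 1.48 = 1249.12
Import duty = 26236.96 + 1249.12 = 27486.08
VAT base = CIF + duty = 294797.25 + 27486.08 = 322283.33
Import VAT = 322283.33 × 21% = 67679.50

Import duty: EUR 27486.08; import VAT: EUR 67679.50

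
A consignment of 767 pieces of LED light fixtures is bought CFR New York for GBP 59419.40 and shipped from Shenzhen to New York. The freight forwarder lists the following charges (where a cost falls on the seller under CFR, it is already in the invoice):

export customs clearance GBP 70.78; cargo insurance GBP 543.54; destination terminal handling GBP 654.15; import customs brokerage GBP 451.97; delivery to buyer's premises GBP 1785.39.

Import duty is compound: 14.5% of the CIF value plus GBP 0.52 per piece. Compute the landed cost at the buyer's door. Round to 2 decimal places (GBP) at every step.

Total landed cost: GBP 71947.92

CFR: the seller pays costs through ocean freight to the destination port, but not insurance.
Already in the invoice (seller's account under CFR): export clearance — exclude.
CIF value = CFR price + insurance = 59419.40 + 543.54 = 59962.94
Ad valorem component: 59962.94 × 14.5% = 8694.63
Specific component: 767 × 0.52 = 398.84
Import duty = 8694.63 + 398.84 = 9093.47
Buyer bears: insurance 543.54 + destination terminal 654.15 + brokerage 451.97 + delivery 1785.39 + duty 9093.47 = 12528.52
Landed cost = invoice 59419.40 + 12528.52 = 71947.92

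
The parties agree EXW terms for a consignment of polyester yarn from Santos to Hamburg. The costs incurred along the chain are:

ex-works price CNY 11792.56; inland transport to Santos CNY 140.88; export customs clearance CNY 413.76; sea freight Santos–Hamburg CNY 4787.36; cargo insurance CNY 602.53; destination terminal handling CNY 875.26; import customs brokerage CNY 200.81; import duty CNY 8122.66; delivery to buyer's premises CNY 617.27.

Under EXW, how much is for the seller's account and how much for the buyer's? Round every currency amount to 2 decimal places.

EXW: the seller makes goods available at their premises; the buyer bears all onward costs.
Seller's account: goods 11792.56 = 11792.56
Buyer's account: inland to port 140.88 + export clearance 413.76 + freight 4787.36 + insurance 602.53 + destination terminal 875.26 + brokerage 200.81 + duty 8122.66 + delivery 617.27 = 15760.53

Seller: CNY 11792.56; buyer: CNY 15760.53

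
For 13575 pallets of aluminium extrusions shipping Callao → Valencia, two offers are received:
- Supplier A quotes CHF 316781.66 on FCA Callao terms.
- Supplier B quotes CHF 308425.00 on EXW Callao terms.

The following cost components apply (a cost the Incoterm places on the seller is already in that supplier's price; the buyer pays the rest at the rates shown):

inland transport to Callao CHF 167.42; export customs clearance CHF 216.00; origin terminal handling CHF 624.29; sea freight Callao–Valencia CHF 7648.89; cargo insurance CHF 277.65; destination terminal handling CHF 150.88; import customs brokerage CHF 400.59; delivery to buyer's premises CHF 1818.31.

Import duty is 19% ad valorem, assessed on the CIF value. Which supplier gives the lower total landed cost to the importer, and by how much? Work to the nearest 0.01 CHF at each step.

Supplier A (FCA):
CIF value = FCA price + origin terminal + freight + insurance = 316781.66 + 624.29 + 7648.89 + 277.65 = 325332.49
Import duty = 325332.49 × 19% = 61813.17
Buyer bears (A): 624.29 + 7648.89 + 277.65 + 150.88 + 400.59 + 1818.31 = 10920.61
Landed cost (A) = invoice 316781.66 + 10920.61 + duty 61813.17 = 389515.44
Supplier B (EXW):
CIF value = EXW price + inland to port + export clearance + origin terminal + freight + insurance = 308425.00 + 167.42 + 216.00 + 624.29 + 7648.89 + 277.65 = 317359.25
Import duty = 317359.25 × 19% = 60298.26
Buyer bears (B): 167.42 + 216.00 + 624.29 + 7648.89 + 277.65 + 150.88 + 400.59 + 1818.31 = 11304.03
Landed cost (B) = invoice 308425.00 + 11304.03 + duty 60298.26 = 380027.29
Difference = |389515.44 − 380027.29| = 9488.15

Supplier B is cheaper by CHF 9488.15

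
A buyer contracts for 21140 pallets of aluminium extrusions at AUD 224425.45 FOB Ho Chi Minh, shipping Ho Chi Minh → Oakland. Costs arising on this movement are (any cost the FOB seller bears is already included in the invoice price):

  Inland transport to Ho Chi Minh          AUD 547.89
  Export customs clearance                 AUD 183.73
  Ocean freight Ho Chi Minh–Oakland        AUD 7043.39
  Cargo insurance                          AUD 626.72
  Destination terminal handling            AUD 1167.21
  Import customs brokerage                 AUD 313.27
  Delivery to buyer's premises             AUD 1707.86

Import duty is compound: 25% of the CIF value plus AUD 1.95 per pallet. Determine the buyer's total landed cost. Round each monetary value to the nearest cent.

FOB: the seller bears costs until goods are on board at the origin port; the buyer bears freight, insurance and all costs thereafter.
Already in the invoice (seller's account under FOB): inland to port, export clearance — exclude.
CIF value = FOB price + freight + insurance = 224425.45 + 7043.39 + 626.72 = 232095.56
Ad valorem component: 232095.56 × 25% = 58023.89
Specific component: 21140 × 1.95 = 41223.00
Import duty = 58023.89 + 41223.00 = 99246.89
Buyer bears: freight 7043.39 + insurance 626.72 + destination terminal 1167.21 + brokerage 313.27 + delivery 1707.86 + duty 99246.89 = 110105.34
Landed cost = invoice 224425.45 + 110105.34 = 334530.79

Total landed cost: AUD 334530.79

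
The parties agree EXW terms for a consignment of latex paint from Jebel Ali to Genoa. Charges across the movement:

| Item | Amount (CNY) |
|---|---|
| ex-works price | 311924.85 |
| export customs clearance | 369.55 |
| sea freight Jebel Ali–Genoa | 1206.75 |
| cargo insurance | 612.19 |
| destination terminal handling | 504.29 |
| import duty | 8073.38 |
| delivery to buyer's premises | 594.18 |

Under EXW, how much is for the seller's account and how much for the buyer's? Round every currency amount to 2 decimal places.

Seller: CNY 311924.85; buyer: CNY 11360.34

EXW: the seller makes goods available at their premises; the buyer bears all onward costs.
Seller's account: goods 311924.85 = 311924.85
Buyer's account: export clearance 369.55 + freight 1206.75 + insurance 612.19 + destination terminal 504.29 + duty 8073.38 + delivery 594.18 = 11360.34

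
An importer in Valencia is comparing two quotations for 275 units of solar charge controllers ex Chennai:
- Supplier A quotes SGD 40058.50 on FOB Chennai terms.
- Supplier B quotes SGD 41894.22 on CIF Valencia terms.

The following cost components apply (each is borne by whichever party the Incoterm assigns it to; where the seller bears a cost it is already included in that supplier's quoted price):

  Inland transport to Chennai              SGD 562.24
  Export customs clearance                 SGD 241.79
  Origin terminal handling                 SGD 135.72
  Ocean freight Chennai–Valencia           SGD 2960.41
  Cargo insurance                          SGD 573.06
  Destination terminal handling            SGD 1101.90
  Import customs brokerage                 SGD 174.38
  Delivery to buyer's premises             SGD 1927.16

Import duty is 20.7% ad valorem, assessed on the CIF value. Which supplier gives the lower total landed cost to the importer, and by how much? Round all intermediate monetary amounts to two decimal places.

Supplier B is cheaper by SGD 2049.19

Supplier A (FOB):
CIF value = FOB price + freight + insurance = 40058.50 + 2960.41 + 573.06 = 43591.97
Import duty = 43591.97 × 20.7% = 9023.54
Buyer bears (A): 2960.41 + 573.06 + 1101.90 + 174.38 + 1927.16 = 6736.91
Landed cost (A) = invoice 40058.50 + 6736.91 + duty 9023.54 = 55818.95
Supplier B (CIF):
The CIF price already equals the CIF value: 41894.22
Import duty = 41894.22 × 20.7% = 8672.10
Buyer bears (B): 1101.90 + 174.38 + 1927.16 = 3203.44
Landed cost (B) = invoice 41894.22 + 3203.44 + duty 8672.10 = 53769.76
Difference = |55818.95 − 53769.76| = 2049.19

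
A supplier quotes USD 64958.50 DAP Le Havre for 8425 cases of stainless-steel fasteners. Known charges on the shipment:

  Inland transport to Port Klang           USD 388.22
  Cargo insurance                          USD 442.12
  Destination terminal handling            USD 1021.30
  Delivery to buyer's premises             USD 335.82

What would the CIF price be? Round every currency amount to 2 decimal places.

Not relevant to the conversion: insurance, inland to port — on the seller under both DAP and CIF; already in the DAP price and stays in the CIF price.
From DAP to CIF, the seller no longer bears: destination terminal, delivery.
CIF price = 64958.50 − 1021.30 − 335.82 = 63601.38

CIF price: USD 63601.38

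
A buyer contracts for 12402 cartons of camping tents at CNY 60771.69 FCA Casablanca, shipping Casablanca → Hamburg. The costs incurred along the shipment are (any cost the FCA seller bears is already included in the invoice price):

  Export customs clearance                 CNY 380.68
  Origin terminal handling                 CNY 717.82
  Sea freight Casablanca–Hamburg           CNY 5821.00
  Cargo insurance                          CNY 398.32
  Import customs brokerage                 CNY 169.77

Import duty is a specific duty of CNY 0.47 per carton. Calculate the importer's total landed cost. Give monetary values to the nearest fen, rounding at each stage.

FCA: the seller delivers export-cleared goods to the carrier; the buyer bears costs from that point.
Already in the invoice (seller's account under FCA): export clearance — exclude.
CIF value = FCA price + origin terminal + freight + insurance = 60771.69 + 717.82 + 5821.00 + 398.32 = 67708.83
Import duty = 12402 × 0.47 = 5828.94
Buyer bears: origin terminal 717.82 + freight 5821.00 + insurance 398.32 + brokerage 169.77 + duty 5828.94 = 12935.85
Landed cost = invoice 60771.69 + 12935.85 = 73707.54

Total landed cost: CNY 73707.54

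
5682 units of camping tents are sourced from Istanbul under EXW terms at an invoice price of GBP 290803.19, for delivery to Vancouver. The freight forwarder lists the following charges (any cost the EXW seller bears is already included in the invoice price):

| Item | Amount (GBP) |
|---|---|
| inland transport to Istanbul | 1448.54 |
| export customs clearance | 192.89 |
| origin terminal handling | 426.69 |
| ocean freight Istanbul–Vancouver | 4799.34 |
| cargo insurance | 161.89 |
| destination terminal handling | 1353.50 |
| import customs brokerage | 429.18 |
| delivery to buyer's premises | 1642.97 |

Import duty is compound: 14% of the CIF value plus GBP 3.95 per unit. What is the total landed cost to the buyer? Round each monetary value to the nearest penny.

EXW: the seller makes goods available at their premises; the buyer bears all onward costs.
CIF value = EXW price + inland to port + export clearance + origin terminal + freight + insurance = 290803.19 + 1448.54 + 192.89 + 426.69 + 4799.34 + 161.89 = 297832.54
Ad valorem component: 297832.54 × 14% = 41696.56
Specific component: 5682 × 3.95 = 22443.90
Import duty = 41696.56 + 22443.90 = 64140.46
Buyer bears: inland to port 1448.54 + export clearance 192.89 + origin terminal 426.69 + freight 4799.34 + insurance 161.89 + destination terminal 1353.50 + brokerage 429.18 + delivery 1642.97 + duty 64140.46 = 74595.46
Landed cost = invoice 290803.19 + 74595.46 = 365398.65

Total landed cost: GBP 365398.65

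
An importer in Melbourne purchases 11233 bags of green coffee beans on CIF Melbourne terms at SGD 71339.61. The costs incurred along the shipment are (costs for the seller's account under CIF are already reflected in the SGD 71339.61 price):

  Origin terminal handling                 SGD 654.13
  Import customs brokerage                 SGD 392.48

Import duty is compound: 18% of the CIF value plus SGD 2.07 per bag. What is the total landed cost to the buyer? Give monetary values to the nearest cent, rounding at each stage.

CIF: the seller pays costs through ocean freight and marine insurance to the destination port.
Already in the invoice (seller's account under CIF): origin terminal — exclude.
The CIF price already equals the CIF value: 71339.61
Ad valorem component: 71339.61 × 18% = 12841.13
Specific component: 11233 × 2.07 = 23252.31
Import duty = 12841.13 + 23252.31 = 36093.44
Buyer bears: brokerage 392.48 + duty 36093.44 = 36485.92
Landed cost = invoice 71339.61 + 36485.92 = 107825.53

Total landed cost: SGD 107825.53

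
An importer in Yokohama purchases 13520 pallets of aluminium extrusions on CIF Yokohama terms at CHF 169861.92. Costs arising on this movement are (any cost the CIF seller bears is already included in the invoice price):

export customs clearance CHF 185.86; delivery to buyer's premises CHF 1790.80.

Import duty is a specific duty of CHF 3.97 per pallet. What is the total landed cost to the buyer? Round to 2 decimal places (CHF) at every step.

Total landed cost: CHF 225327.12

CIF: the seller pays costs through ocean freight and marine insurance to the destination port.
Already in the invoice (seller's account under CIF): export clearance — exclude.
The CIF price already equals the CIF value: 169861.92
Import duty = 13520 × 3.97 = 53674.40
Buyer bears: delivery 1790.80 + duty 53674.40 = 55465.20
Landed cost = invoice 169861.92 + 55465.20 = 225327.12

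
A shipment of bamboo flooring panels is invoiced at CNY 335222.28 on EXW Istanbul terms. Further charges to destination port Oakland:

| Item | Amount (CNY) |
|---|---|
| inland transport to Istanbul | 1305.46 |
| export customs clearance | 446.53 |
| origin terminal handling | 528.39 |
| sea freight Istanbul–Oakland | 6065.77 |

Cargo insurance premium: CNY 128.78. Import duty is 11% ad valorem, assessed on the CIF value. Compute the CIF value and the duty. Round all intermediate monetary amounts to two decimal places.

CIF = EXW price + pre-shipment costs + freight + insurance
CIF = 335222.28 + 1305.46 + 446.53 + 528.39 + 6065.77 + 128.78 = 343697.21
Import duty = 343697.21 × 11% = 37806.69

CIF value: CNY 343697.21; import duty: CNY 37806.69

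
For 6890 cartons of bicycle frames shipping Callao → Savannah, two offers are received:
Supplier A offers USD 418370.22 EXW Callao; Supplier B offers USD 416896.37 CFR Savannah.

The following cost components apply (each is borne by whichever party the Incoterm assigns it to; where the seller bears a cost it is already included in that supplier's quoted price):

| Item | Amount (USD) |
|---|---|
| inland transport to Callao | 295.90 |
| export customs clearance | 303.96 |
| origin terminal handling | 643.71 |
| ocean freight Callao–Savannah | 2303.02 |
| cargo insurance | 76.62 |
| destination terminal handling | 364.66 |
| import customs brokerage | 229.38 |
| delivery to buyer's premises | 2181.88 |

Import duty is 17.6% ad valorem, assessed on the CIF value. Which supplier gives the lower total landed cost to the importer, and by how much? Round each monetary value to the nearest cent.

Supplier A (EXW):
CIF value = EXW price + inland to port + export clearance + origin terminal + freight + insurance = 418370.22 + 295.90 + 303.96 + 643.71 + 2303.02 + 76.62 = 421993.43
Import duty = 421993.43 × 17.6% = 74270.84
Buyer bears (A): 295.90 + 303.96 + 643.71 + 2303.02 + 76.62 + 364.66 + 229.38 + 2181.88 = 6399.13
Landed cost (A) = invoice 418370.22 + 6399.13 + duty 74270.84 = 499040.19
Supplier B (CFR):
CIF value = CFR price + insurance = 416896.37 + 76.62 = 416972.99
Import duty = 416972.99 × 17.6% = 73387.25
Buyer bears (B): 76.62 + 364.66 + 229.38 + 2181.88 = 2852.54
Landed cost (B) = invoice 416896.37 + 2852.54 + duty 73387.25 = 493136.16
Difference = |499040.19 − 493136.16| = 5904.03

Supplier B is cheaper by USD 5904.03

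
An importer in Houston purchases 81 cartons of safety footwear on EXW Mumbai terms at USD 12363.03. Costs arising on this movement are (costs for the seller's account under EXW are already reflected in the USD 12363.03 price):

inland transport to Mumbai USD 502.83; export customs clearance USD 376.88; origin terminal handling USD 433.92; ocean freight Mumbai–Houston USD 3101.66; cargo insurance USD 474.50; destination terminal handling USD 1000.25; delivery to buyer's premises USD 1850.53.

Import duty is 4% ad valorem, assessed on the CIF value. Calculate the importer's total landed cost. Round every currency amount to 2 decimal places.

EXW: the seller makes goods available at their premises; the buyer bears all onward costs.
CIF value = EXW price + inland to port + export clearance + origin terminal + freight + insurance = 12363.03 + 502.83 + 376.88 + 433.92 + 3101.66 + 474.50 = 17252.82
Import duty = 17252.82 × 4% = 690.11
Buyer bears: inland to port 502.83 + export clearance 376.88 + origin terminal 433.92 + freight 3101.66 + insurance 474.50 + destination terminal 1000.25 + delivery 1850.53 + duty 690.11 = 8430.68
Landed cost = invoice 12363.03 + 8430.68 = 20793.71

Total landed cost: USD 20793.71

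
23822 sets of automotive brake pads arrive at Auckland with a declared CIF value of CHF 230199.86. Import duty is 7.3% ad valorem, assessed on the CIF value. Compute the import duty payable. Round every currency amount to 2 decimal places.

Import duty: CHF 16804.59

Import duty = 230199.86 × 7.3% = 16804.59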